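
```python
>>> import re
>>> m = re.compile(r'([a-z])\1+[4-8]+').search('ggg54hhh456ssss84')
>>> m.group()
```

'ggg54'

The backreference `\1` re-matches whatever the first group consumed, character for character.
The match spans [0:5] → 'ggg54'.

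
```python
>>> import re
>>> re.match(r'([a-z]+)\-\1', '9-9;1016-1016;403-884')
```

None

A backreference is literal: `\1` must see the identical characters the first group matched.
With `match`, the pattern is implicitly anchored at the beginning.
Here position 0 doesn't satisfy it, so the call returns None.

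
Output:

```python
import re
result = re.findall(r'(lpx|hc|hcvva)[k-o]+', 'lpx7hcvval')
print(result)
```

['hcvva']

Walking the string: at [4:10] match 'hcvval', group 1 = 'hcvva'.
Because there's exactly one group, `findall` drops the full match and keeps group 1 from the one hit.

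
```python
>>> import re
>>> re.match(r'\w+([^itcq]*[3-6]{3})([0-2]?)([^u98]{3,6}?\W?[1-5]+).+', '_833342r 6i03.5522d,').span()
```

The pattern matches one or more of a word character; then zero or more of any character except [itcq], then exactly 3 of a character in [3-6] (captured); then optionally a character in [0-2] (captured); then 3 to 6 of any character except [u98] (lazy), then optionally a non-word character, then one or more of a character in [1-5] (captured); then one or more of any character.
`re.match` won't scan ahead — the pattern has to work from the very first character.
The match spans [0:20] → '_833342r 6i03.5522d,'.
Captured: group 1 = '334', group 2 = '2', group 3 = 'r 6i03'.

(0, 20)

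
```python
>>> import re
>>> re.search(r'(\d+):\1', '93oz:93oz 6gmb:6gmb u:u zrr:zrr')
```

None

`\1` has to match the exact text group 1 already captured.
`re.search` scans for the first position where the pattern succeeds.
Here the pattern never matches, so the call returns None.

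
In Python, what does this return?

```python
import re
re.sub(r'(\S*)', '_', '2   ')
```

This matches zero or more of a non-whitespace character (captured).
Matches: at [0:1] → '2'; at [1:1] → ''; at [2:2] → ''; at [3:3] → ''; at [4:4] → ''.
Every occurrence is swapped for '_'.

'__ _ _ _'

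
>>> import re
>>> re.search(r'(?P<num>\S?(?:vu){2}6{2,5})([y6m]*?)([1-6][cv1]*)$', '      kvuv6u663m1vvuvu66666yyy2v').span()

(17, 32)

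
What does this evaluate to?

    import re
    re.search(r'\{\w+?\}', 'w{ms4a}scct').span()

(1, 7)

The match spans [1:7] → '{ms4a}'.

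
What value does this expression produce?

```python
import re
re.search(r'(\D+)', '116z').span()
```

Pattern: one or more of a non-digit (captured).
Unlike `match`, `search` isn't anchored — it looks for the pattern anywhere in the string.
The match spans [3:4] → 'z'.
Captured: group 1 = 'z'.

(3, 4)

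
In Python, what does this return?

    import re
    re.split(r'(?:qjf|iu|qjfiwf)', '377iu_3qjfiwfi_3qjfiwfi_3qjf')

The regex engine tests alternatives in the order written; an earlier branch that matches wins even if a later one would match more.
Matches to split on: at [3:5] → 'iu'; at [7:10] → 'qjf'; at [16:19] → 'qjf'; at [25:28] → 'qjf'.
Each match becomes a cut point; 5 segments remain.

['377', '_3', 'iwfi_3', 'iwfi_3', '']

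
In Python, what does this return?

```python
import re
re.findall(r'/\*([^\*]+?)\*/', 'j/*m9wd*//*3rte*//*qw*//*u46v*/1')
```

Because there's exactly one group, `findall` drops the full match and keeps group 1 from each hit.

['m9wd', '3rte', 'qw', 'u46v']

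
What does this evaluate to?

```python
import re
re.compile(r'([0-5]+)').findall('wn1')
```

['1']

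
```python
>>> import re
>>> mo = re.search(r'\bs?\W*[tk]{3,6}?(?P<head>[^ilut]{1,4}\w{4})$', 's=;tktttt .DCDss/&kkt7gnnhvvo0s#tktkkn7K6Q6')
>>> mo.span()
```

(31, 43)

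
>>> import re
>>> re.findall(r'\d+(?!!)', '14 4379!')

['14', '437']

The negative lookaround is zero-width — it rules out positions where the adjacent text would match, without consuming anything.
Walking the string: at [0:2] → '14'; at [3:6] → '437'.
With no groups in the pattern, `findall` gives back each whole match — 2 here.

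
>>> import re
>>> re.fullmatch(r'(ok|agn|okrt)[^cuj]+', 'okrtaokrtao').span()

(0, 11)

`re.fullmatch` is like wrapping the pattern in `^…$` (in single-line mode).
The match spans [0:11] → 'okrtaokrtao'.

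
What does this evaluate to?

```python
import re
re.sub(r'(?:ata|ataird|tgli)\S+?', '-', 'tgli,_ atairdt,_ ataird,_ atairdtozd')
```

'-_ -rdt,_ -rd,_ -rdtozd'

Branches in `(...|...)` are attempted left-to-right; the first branch that allows the whole pattern to succeed is taken.
Matches: at [0:5] → 'tgli,'; at [7:11] → 'atai'; at [17:21] → 'atai'; at [26:30] → 'atai'.
Each match is replaced by '-'.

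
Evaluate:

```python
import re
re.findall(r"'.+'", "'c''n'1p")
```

["'c''n'"]

Matches: at [0:6] → "'c''n'".
No capturing groups, so `findall` returns the 1 full match string.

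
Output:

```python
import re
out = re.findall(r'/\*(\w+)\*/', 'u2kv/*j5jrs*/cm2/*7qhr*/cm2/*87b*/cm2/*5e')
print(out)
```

Scanning left to right: at [4:13] match '/*j5jrs*/', group 1 = 'j5jrs'; at [16:24] match '/*7qhr*/', group 1 = '7qhr'; at [27:34] match '/*87b*/', group 1 = '87b'.
`findall` collects group 1 from each match (3 total).

['j5jrs', '7qhr', '87b']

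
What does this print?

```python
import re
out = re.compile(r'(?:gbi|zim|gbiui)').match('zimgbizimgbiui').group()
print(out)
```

With `match`, the pattern is implicitly anchored at the beginning.
The match spans [0:3] → 'zim'.

zim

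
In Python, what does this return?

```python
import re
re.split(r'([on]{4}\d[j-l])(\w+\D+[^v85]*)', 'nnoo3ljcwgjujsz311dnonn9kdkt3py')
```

['', 'nnoo3l', 'jcwgjujsz311dnonn9kdkt3py', '']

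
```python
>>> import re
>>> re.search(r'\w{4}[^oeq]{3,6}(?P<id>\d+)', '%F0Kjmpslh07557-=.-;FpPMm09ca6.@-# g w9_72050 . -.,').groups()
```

('7557',)

Pattern: exactly 4 of a word character, then 3 to 6 of any character except [oeq]; then one or more of a digit (captured as 'id').
`search` walks the string left to right and returns the first match it finds.
The match spans [1:15] → 'F0Kjmpslh07557'.
Captured: group 1 = '7557'.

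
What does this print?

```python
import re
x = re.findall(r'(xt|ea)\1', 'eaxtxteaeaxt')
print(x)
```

['xt', 'ea']

After group 1 captures some text, `\1` only succeeds where that same text appears again.
`findall` collects group 1 from each match (2 total).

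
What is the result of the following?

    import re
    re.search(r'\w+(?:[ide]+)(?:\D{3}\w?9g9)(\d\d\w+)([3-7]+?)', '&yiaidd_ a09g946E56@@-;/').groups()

The pattern matches one or more of a word character; then one or more of one of [ide] (non-capturing group); then exactly 3 of a non-digit, then optionally a word character, then the literal '9g9' (non-capturing group); then a digit, then a digit, then one or more of a word character (captured); then one or more of a character in [3-7] (lazy) (captured).
Unlike `match`, `search` isn't anchored — it looks for the pattern anywhere in the string.
The match spans [1:19] → 'yiaidd_ a09g946E56'.
Captured: group 1 = '46E5', group 2 = '6'.

('46E5', '6')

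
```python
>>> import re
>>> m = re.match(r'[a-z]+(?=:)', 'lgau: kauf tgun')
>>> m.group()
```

`re.match` only tries the pattern at the start of the string.
The match spans [0:4] → 'lgau'.

'lgau'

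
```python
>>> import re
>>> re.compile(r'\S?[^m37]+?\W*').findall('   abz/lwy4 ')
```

['   ', 'ab', 'z/', 'lw', 'y4 ']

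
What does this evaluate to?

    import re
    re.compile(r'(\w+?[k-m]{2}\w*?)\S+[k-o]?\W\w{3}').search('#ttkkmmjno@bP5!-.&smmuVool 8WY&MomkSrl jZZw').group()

'ttkkmmjno@bP5!-.&smmuVool 8WY'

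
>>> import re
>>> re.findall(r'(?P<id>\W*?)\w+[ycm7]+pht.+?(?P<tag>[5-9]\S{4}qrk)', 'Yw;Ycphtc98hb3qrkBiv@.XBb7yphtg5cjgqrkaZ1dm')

2 groups means the one result is a tuple of 2 captured strings — 1 here.

[(';', '98hb3qrk')]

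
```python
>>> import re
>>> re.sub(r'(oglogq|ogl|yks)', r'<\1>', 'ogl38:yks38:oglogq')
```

'<ogl>38:<yks>38:<oglogq>'

Alternation tries branches left to right and keeps the first one that lets the overall match succeed at that position.
Each match is replaced using the text its own group 1 captured.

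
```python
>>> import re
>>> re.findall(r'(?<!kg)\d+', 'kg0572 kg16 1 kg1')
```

['572', '6', '1']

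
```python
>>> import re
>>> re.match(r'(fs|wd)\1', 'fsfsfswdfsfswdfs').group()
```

'fsfs'

`\1` is not a pattern — it's the concrete string captured by group 1, re-applied verbatim.
`re.match` won't scan ahead — the pattern has to work from the very first character.
The match spans [0:4] → 'fsfs'.
Captured: group 1 = 'fs'.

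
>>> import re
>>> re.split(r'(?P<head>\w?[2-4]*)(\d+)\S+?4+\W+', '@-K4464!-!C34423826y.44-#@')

Pattern: optionally a word character, then zero or more of a character in [2-4] (captured as 'head'); then one or more of a digit (captured); then one or more of a non-whitespace character (lazy), then one or more of a literal '4', then one or more of a non-word character.
Matches to split on: at [2:26] → 'K4464!-!C34423826y.44-#@'.
With a capturing group present, the delimiter's captured portion is kept in the result list.

['@-', 'K44', '64', '']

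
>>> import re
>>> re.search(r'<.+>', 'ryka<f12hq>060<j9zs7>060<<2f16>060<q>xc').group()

'<f12hq>060<j9zs7>060<<2f16>060<q>'

Unlike `match`, `search` isn't anchored — it looks for the pattern anywhere in the string.
The match spans [4:37] → '<f12hq>060<j9zs7>060<<2f16>060<q>'.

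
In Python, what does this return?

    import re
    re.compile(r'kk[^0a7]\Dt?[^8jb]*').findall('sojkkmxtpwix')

['kkmxtpwix']

Pattern: the literal 'kk', then any character except [0a7], then a non-digit; then optionally the literal 't', then zero or more of any character except [8jb].
Matches: at [3:12] → 'kkmxtpwix'.
`findall` yields the raw match text (1 of them) because the pattern has no groups.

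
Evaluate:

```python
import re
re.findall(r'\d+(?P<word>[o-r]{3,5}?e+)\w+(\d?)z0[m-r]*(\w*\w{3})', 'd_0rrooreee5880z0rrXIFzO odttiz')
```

[('rrooreee', '', 'XIFzO')]

The pattern matches one or more of a digit; then 3 to 5 of a character in [o-r] (lazy), then one or more of a literal 'e' (captured as 'word'); then one or more of a word character; then optionally a digit (captured); then the literal 'z0', then zero or more of a character in [m-r]; then zero or more of a word character, then exactly 3 of a word character (captured).
With 3 capturing groups, `findall` returns a 3-tuple per match.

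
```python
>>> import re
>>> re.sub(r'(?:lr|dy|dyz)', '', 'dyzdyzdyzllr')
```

'zzzl'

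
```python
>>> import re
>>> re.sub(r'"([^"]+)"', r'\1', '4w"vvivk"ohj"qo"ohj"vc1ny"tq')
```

'4wvvivkohjqoohjvc1nytq'

Matches: at [2:9] → '"vvivk"'; at [12:16] → '"qo"'; at [19:26] → '"vc1ny"'.
`\1` in the replacement pulls in group 1's text for each match.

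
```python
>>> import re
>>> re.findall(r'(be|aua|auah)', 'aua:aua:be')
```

Because there's exactly one group, `findall` drops the full match and keeps group 1 from each hit.

['aua', 'aua', 'be']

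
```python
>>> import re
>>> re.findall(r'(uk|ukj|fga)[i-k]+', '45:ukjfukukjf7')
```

['uk', 'uk']

Scanning left to right: at [3:6] match 'ukj', group 1 = 'uk'; at [9:12] match 'ukj', group 1 = 'uk'.
One capturing group, so `findall` returns just the captured substring from each match — 2 in all.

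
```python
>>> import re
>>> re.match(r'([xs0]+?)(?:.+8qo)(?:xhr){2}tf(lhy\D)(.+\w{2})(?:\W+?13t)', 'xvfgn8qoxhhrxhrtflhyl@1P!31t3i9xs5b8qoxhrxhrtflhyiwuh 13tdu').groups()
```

The pattern matches one or more of one of [xs0] (lazy) (captured); then one or more of any character, then the literal '8qo' (non-capturing group); then the literal 'xhr' repeated 2 times, then the literal 'tf'; then the literal 'lhy', then a non-digit (captured); then one or more of any character, then exactly 2 of a word character (captured); then one or more of a non-word character (lazy), then the literal '13t' (non-capturing group).
`re.match` won't scan ahead — the pattern has to work from the very first character.
The match spans [0:57] → 'xvfgn8qoxhhrxhrtflhyl@1P!31t3i9xs5b8qoxhrxhrtflhyiwuh 13t'.
Captured: group 1 = 'x', group 2 = 'lhyi', group 3 = 'wuh'.

('x', 'lhyi', 'wuh')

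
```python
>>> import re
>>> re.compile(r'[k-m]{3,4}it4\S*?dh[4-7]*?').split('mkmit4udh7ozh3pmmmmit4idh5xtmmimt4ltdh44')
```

This matches 3 to 4 of a character in [k-m], then the literal 'it4'; then zero or more of a non-whitespace character (lazy), then the literal 'dh', then zero or more of a character in [4-7] (lazy).
`split` removes every match and returns the 3 fragments in between.

['', '7ozh3p', '5xtmmimt4ltdh44']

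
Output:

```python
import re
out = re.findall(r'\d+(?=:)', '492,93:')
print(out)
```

Because the assertion is zero-width, the text it checks is not consumed and won't appear in the result.
Matches: at [4:6] → '93'.
With no groups in the pattern, `findall` gives back each whole match — 1 here.

['93']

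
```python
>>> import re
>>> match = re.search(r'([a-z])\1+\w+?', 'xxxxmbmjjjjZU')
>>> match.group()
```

A backreference is literal: `\1` must see the identical characters the first group matched.
`re.search` scans for the first position where the pattern succeeds.
The match spans [0:5] → 'xxxxm'.
Captured: group 1 = 'x'.

'xxxxm'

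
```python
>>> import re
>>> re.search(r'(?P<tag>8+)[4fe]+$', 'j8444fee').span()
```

The pattern matches one or more of a literal '8' (captured as 'tag'); then one or more of one of [4fe]; then anchored at the end.
The match spans [1:8] → '8444fee'.

(1, 8)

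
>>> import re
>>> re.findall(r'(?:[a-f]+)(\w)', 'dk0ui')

['k']

The pattern matches one or more of a character in [a-f] (non-capturing group); then a word character (captured).
Scanning left to right: at [0:2] match 'dk', group 1 = 'k'.
`findall` collects group 1 from the one match (1 total).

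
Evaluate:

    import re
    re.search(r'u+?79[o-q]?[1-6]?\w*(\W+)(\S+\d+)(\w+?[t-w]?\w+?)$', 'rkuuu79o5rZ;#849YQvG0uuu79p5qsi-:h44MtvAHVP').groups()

This matches one or more of the literal 'u' (lazy), then the literal '79', then optionally a character in [o-q]; then optionally a character in [1-6], then zero or more of a word character; then one or more of a non-word character (captured); then one or more of a non-whitespace character, then one or more of a digit (captured); then one or more of a word character (lazy), then optionally a character in [t-w], then one or more of a word character (lazy) (captured); then anchored at the end.
`search` walks the string left to right and returns the first match it finds.
The match spans [2:43] → 'uuu79o5rZ;#849YQvG0uuu79p5qsi-:h44MtvAHVP'.
Captured: group 1 = ';#', group 2 = '849YQvG0uuu79p5qsi-:h44', group 3 = 'MtvAHVP'.

(';#', '849YQvG0uuu79p5qsi-:h44', 'MtvAHVP')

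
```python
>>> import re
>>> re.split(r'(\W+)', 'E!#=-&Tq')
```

Pattern: one or more of a non-word character (captured).
Matches to split on: at [1:6] → '!#=-&'.
`re.split` interleaves the captured-group text with the surrounding fragments.

['E', '!#=-&', 'Tq']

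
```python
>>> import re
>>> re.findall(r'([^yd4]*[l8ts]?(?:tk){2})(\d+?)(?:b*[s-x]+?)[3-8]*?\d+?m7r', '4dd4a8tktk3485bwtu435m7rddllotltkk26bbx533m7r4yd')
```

Pattern: zero or more of any character except [yd4], then optionally one of [l8ts], then the literal 'tk' repeated 2 times (captured); then one or more of a digit (lazy) (captured); then zero or more of a literal 'b', then one or more of a character in [s-x] (lazy) (non-capturing group); then zero or more of a character in [3-8] (lazy), then one or more of a digit (lazy), then the literal 'm7r'.
With 2 capturing groups, `findall` returns a 2-tuple per match.

[('a8tktk', '3485')]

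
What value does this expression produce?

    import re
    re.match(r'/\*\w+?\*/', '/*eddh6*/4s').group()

`re.match` only tries the pattern at the start of the string.
The match spans [0:9] → '/*eddh6*/'.

'/*eddh6*/'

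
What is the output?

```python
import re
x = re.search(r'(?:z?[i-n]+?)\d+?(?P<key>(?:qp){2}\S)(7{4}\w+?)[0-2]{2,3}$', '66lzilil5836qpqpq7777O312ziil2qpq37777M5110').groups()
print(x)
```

('qpqpq', '7777O312ziil2qpq37777M5')

The match spans [3:43] → 'zilil5836qpqpq7777O312ziil2qpq37777M5110'.
Captured: group 1 = 'qpqpq', group 2 = '7777O312ziil2qpq37777M5'.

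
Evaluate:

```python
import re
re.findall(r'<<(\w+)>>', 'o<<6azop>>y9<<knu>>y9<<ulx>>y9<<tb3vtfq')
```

Scanning left to right: at [1:10] match '<<6azop>>', group 1 = '6azop'; at [12:19] match '<<knu>>', group 1 = 'knu'; at [21:28] match '<<ulx>>', group 1 = 'ulx'.
One capturing group, so `findall` returns just the captured substring from each match — 3 in all.

['6azop', 'knu', 'ulx']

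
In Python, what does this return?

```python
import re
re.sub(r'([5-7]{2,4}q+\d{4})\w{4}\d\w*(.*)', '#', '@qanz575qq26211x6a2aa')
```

'@qanz#'

Each match is replaced by '#'.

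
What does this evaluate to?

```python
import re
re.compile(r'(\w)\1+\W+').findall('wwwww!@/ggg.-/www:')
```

After group 1 captures some text, `\1` only succeeds where that same text appears again.
Scanning left to right: at [0:8] match 'wwwww!@/', group 1 = 'w'; at [8:14] match 'ggg.-/', group 1 = 'g'; at [14:18] match 'www:', group 1 = 'w'.
`findall` collects group 1 from each match (3 total).

['w', 'g', 'w']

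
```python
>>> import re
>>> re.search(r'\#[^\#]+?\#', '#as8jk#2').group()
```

The match spans [0:7] → '#as8jk#'.

'#as8jk#'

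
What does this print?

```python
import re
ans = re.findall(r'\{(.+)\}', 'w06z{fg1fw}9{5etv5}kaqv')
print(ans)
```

['fg1fw}9{5etv5']

Matches: at [4:19] match '{fg1fw}9{5etv5}', group 1 = 'fg1fw}9{5etv5'.
One capturing group, so `findall` returns just the captured substring from the one match — 1 in all.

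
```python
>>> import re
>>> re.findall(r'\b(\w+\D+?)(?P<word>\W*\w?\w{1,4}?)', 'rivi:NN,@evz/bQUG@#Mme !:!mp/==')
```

[('rivi:', 'NN'), ('evz/', 'bQ'), ('Mme ', '!:!mp')]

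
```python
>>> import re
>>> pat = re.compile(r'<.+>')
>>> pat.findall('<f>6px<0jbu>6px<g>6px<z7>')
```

Matches: at [0:25] → '<f>6px<0jbu>6px<g>6px<z7>'.
No capturing groups, so `findall` returns the 1 full match string.

['<f>6px<0jbu>6px<g>6px<z7>']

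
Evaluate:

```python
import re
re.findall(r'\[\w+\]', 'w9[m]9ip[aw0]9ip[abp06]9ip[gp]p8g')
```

Since nothing is captured, `findall` lists the 4 matched substrings directly.

['[m]', '[aw0]', '[abp06]', '[gp]']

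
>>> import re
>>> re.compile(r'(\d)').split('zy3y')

['zy', '3', 'y']

This matches a digit (captured).
Matches to split on: at [2:3] → '3'.
With a capturing group present, the delimiter's captured portion is kept in the result list.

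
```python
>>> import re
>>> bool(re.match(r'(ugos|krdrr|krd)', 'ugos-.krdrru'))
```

With `match`, the pattern is implicitly anchored at the beginning.
The match spans [0:4] → 'ugos'.

True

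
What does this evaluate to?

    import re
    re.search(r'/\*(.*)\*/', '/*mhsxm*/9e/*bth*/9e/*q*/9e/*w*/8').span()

(0, 32)

`search` walks the string left to right and returns the first match it finds.
The match spans [0:32] → '/*mhsxm*/9e/*bth*/9e/*q*/9e/*w*/'.
Captured: group 1 = 'mhsxm*/9e/*bth*/9e/*q*/9e/*w'.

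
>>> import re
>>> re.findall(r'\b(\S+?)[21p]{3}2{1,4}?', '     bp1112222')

Lazy quantifiers expand one character at a time until the remainder of the pattern can match.
One capturing group, so `findall` returns just the captured substring from the one match — 1 in all.

['bp']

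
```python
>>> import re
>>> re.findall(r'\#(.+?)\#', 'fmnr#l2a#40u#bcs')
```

['l2a']

Lazy quantifiers expand one character at a time until the remainder of the pattern can match.
Scanning left to right: at [4:9] match '#l2a#', group 1 = 'l2a'.
Because there's exactly one group, `findall` drops the full match and keeps group 1 from the one hit.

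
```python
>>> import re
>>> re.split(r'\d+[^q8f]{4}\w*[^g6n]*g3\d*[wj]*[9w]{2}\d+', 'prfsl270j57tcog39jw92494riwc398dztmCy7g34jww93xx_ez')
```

This matches one or more of a digit, then exactly 4 of any character except [q8f]; then zero or more of a word character, then zero or more of any character except [g6n], then the literal 'g3'; then zero or more of a digit, then zero or more of one of [wj]; then exactly 2 of one of [9w]; then one or more of a digit.
Matches to split on: at [5:46] → '270j57tcog39jw92494riwc398dztmCy7g34jww93'.
Each match becomes a cut point; 2 segments remain.

['prfsl', 'xx_ez']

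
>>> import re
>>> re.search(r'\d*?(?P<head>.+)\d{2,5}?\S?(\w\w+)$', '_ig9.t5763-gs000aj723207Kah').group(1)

Pattern: zero or more of a digit (lazy); then one or more of any character (captured as 'head'); then 2 to 5 of a digit (lazy), then optionally a non-whitespace character; then a word character, then one or more of a word character (captured); then anchored at the end.
`re.search` scans for the first position where the pattern succeeds.
The match spans [0:27] → '_ig9.t5763-gs000aj723207Kah'.
Captured: group 1 = '_ig9.t5763-gs000aj7232', group 2 = 'ah'.

'_ig9.t5763-gs000aj7232'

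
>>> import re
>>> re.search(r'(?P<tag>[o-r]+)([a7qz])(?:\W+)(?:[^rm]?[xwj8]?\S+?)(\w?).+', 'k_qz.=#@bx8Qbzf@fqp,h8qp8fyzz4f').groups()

('q', 'z', 'Q')

Pattern: one or more of a character in [o-r] (captured as 'tag'); then one of [a7qz] (captured); then one or more of a non-word character (non-capturing group); then optionally any character except [rm], then optionally one of [xwj8], then one or more of a non-whitespace character (lazy) (non-capturing group); then optionally a word character (captured); then one or more of any character.
A non-greedy quantifier consumes as few characters as it can — just enough that the remainder of the pattern still matches from where it stops; whatever follows it matches normally.
`search` walks the string left to right and returns the first match it finds.
The match spans [2:31] → 'qz.=#@bx8Qbzf@fqp,h8qp8fyzz4f'.
Captured: group 1 = 'q', group 2 = 'z', group 3 = 'Q'.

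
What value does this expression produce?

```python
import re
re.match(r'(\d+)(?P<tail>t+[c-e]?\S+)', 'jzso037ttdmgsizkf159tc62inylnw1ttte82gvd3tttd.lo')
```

None

`re.match` won't scan ahead — the pattern has to work from the very first character.
Here the pattern fails at index 0, so the call returns None.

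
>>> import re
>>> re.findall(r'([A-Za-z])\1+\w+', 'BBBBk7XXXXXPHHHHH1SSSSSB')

`\1` is not a pattern — it's the concrete string captured by group 1, re-applied verbatim.
With a single group, `findall` returns only what that group captured — 1 item.

['B']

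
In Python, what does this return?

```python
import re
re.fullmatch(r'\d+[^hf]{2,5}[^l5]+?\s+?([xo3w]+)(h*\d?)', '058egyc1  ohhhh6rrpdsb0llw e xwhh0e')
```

`re.fullmatch` requires the pattern to consume the entire string.
Here there's no way to consume every character, so the call returns None.

None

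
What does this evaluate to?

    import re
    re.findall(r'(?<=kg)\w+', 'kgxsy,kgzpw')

['xsy', 'zpw']

Lookahead/lookbehind check context without consuming it, so the matched span excludes the asserted characters.
Matches: at [2:5] → 'xsy'; at [8:11] → 'zpw'.
With no groups in the pattern, `findall` gives back each whole match — 2 here.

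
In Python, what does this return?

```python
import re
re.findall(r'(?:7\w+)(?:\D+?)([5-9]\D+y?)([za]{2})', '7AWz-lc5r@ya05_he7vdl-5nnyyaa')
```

[('5nnyy', 'aa')]

With 2 capturing groups, `findall` returns a 2-tuple per match.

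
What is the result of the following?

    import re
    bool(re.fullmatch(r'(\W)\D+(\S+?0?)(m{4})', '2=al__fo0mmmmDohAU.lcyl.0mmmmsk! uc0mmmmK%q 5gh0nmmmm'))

False

This matches a non-word character (captured); then one or more of a non-digit; then one or more of a non-whitespace character (lazy), then optionally the literal '0' (captured); then exactly 4 of a literal 'm' (captured).
`re.fullmatch` is like wrapping the pattern in `^…$` (in single-line mode).
Here the string isn't matched end-to-end, so the call returns None, and `bool(None)` is False.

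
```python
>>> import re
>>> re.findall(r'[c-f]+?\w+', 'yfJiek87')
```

The pattern matches one or more of a character in [c-f] (lazy); then one or more of a word character.
Walking the string: at [1:8] → 'fJiek87'.
Since nothing is captured, `findall` lists the 1 matched substring directly.

['fJiek87']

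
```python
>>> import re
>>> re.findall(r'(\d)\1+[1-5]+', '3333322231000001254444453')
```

A backreference is literal: `\1` must see the identical characters the first group matched.
Walking the string: at [0:10] match '3333322231', group 1 = '3'; at [10:25] match '000001254444453', group 1 = '0'.
One capturing group, so `findall` returns just the captured substring from each match — 2 in all.

['3', '0']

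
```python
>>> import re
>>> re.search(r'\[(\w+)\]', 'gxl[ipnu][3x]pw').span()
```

`search` walks the string left to right and returns the first match it finds.
The match spans [3:9] → '[ipnu]'.
Captured: group 1 = 'ipnu'.

(3, 9)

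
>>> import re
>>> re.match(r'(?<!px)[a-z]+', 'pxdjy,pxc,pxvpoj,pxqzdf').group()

'pxdjy'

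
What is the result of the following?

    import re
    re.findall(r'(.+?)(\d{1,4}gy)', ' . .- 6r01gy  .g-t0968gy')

[(' . .- 6r', '01gy'), ('  .g-t', '0968gy')]

The `?` after the quantifier makes it lazy — it takes as little as possible before letting the rest of the pattern try.
2 groups means each result is a tuple of 2 captured strings — 2 here.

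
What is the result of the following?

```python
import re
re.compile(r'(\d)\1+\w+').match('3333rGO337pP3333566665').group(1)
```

The match spans [0:22] → '3333rGO337pP3333566665'.
Captured: group 1 = '3'.

'3'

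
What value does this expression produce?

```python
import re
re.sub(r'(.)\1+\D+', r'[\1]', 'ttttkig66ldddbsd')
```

'[t][6]'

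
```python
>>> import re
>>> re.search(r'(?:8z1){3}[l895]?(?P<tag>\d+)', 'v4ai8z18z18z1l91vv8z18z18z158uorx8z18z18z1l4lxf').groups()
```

('91',)

The match spans [4:16] → '8z18z18z1l91'.
Captured: group 1 = '91'.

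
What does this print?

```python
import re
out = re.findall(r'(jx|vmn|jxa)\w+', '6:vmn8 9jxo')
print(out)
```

['vmn', 'jx']

Matches: at [2:6] match 'vmn8', group 1 = 'vmn'; at [8:11] match 'jxo', group 1 = 'jx'.
With a single group, `findall` returns only what that group captured — 2 items.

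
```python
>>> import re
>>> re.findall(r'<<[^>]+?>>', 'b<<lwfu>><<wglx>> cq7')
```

['<<lwfu>>', '<<wglx>>']

Walking the string: at [1:9] → '<<lwfu>>'; at [9:17] → '<<wglx>>'.
No capturing groups, so `findall` returns the 2 full match strings.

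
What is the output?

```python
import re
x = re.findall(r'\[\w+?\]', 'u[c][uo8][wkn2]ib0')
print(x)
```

`findall` yields the raw match text (3 of them) because the pattern has no groups.

['[c]', '[uo8]', '[wkn2]']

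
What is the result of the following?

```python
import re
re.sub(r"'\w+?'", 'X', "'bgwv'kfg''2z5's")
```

"Xkfg'Xs"

Every occurrence is swapped for 'X'.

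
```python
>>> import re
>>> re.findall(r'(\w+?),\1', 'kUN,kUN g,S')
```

['kUN']

After group 1 captures some text, `\1` only succeeds where that same text appears again.
Walking the string: at [0:7] match 'kUN,kUN', group 1 = 'kUN'.
With a single group, `findall` returns only what that group captured — 1 item.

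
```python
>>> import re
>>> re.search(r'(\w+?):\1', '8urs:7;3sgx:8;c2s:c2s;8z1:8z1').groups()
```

The backreference `\1` re-matches whatever the first group consumed, character for character.
Unlike `match`, `search` isn't anchored — it looks for the pattern anywhere in the string.
The match spans [14:21] → 'c2s:c2s'.
Captured: group 1 = 'c2s'.

('c2s',)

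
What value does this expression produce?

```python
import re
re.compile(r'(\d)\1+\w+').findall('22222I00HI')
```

A backreference is literal: `\1` must see the identical characters the first group matched.
One capturing group, so `findall` returns just the captured substring from the one match — 1 in all.

['2']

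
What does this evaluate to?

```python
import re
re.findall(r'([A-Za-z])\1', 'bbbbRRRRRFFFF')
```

After group 1 captures some text, `\1` only succeeds where that same text appears again.
Matches: at [0:2] match 'bb', group 1 = 'b'; at [2:4] match 'bb', group 1 = 'b'; at [4:6] match 'RR', group 1 = 'R'; at [6:8] match 'RR', group 1 = 'R'; at [9:11] match 'FF', group 1 = 'F'; ….
`findall` collects group 1 from each match (6 total).

['b', 'b', 'R', 'R', 'F', 'F']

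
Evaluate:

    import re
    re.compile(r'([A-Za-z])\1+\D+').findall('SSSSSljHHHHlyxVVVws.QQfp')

['S']

The backreference `\1` re-matches whatever the first group consumed, character for character.
`findall` collects group 1 from the one match (1 total).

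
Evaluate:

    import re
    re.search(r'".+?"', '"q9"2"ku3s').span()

A `+?`/`*?`/`{m,n}?` starts at its minimum and grows only as far as needed for what follows to match.
The match spans [0:4] → '"q9"'.

(0, 4)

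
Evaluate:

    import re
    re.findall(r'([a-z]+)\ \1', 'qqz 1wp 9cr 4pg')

[]

Because there's exactly one group, `findall` drops the full match and keeps group 1 from each hit.
Nothing in the string satisfies the pattern, so the list is empty.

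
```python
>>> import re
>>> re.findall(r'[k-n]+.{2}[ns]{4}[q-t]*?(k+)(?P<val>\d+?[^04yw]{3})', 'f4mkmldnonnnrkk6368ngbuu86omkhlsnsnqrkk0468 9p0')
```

A `+?`/`*?`/`{m,n}?` starts at its minimum and grows only as far as needed for what follows to match.
`findall` packs the 2 group values into a tuple for every match.

[('kk', '0468 ')]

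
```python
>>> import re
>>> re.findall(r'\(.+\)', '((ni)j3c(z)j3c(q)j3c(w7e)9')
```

No capturing groups, so `findall` returns the 1 full match string.

['((ni)j3c(z)j3c(q)j3c(w7e)']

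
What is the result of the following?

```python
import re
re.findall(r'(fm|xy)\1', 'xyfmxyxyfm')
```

`\1` has to match the exact text group 1 already captured.
Walking the string: at [4:8] match 'xyxy', group 1 = 'xy'.
Because there's exactly one group, `findall` drops the full match and keeps group 1 from the one hit.

['xy']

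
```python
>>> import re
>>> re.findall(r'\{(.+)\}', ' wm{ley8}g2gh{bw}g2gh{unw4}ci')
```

['ley8}g2gh{bw}g2gh{unw4']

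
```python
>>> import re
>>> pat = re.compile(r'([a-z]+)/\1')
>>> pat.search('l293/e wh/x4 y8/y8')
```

None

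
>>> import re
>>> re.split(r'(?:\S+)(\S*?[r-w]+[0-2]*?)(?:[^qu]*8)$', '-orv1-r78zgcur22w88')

['', 'w', '']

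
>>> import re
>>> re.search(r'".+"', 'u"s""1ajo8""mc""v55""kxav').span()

Unlike `match`, `search` isn't anchored — it looks for the pattern anywhere in the string.
The match spans [1:21] → '"s""1ajo8""mc""v55""'.

(1, 21)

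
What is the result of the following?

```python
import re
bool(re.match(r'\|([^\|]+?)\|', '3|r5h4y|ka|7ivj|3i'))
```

`re.match` won't scan ahead — the pattern has to work from the very first character.
Here position 0 doesn't satisfy it, so the call returns None, and `bool(None)` is False.

False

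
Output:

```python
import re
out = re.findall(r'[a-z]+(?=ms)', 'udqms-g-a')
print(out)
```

['udq']

Lookahead/lookbehind check context without consuming it, so the matched span excludes the asserted characters.
Walking the string: at [0:3] → 'udq'.
With no groups in the pattern, `findall` gives back each whole match — 1 here.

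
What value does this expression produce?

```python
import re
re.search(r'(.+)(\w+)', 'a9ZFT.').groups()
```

This matches one or more of any character (captured); then one or more of a word character (captured).
`re.search` scans for the first position where the pattern succeeds.
The match spans [0:5] → 'a9ZFT'.
Captured: group 1 = 'a9ZF', group 2 = 'T'.

('a9ZF', 'T')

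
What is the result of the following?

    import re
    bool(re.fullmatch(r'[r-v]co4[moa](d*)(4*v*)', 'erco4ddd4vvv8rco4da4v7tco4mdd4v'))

False

The pattern matches a character in [r-v], then the literal 'co4', then one of [moa]; then zero or more of a literal 'd' (captured); then zero or more of a literal '4', then zero or more of a literal 'v' (captured).
For `fullmatch`, every character of the input must be accounted for by the pattern.
Here the string isn't matched end-to-end, so the call returns None, and `bool(None)` is False.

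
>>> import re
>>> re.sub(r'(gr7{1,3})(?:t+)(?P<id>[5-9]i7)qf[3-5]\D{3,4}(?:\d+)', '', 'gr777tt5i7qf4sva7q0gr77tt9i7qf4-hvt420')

'q0'

The pattern matches the literal 'gr', then 1 to 3 of the literal '7' (captured); then one or more of a literal 't' (non-capturing group); then a character in [5-9], then the literal 'i7' (captured as 'id'); then the literal 'qf', then a character in [3-5], then 3 to 4 of a non-digit; then one or more of a digit (non-capturing group).
Matches: at [0:17] → 'gr777tt5i7qf4sva7'; at [19:38] → 'gr77tt9i7qf4-hvt420'.
`sub` substitutes '' at each match site.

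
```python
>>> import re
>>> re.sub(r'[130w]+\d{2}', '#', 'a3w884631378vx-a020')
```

'a#46#vx-a#'

Pattern: one or more of one of [130w]; then exactly 2 of a digit.
Each match is replaced by '#'.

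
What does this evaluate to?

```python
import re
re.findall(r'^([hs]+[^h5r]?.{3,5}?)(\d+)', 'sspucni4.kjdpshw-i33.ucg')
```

2 groups means the one result is a tuple of 2 captured strings — 1 here.

[('sspucni', '4')]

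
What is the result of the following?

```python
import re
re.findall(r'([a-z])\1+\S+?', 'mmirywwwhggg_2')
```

`\1` is not a pattern — it's the concrete string captured by group 1, re-applied verbatim.
With a single group, `findall` returns only what that group captured — 3 items.

['m', 'w', 'g']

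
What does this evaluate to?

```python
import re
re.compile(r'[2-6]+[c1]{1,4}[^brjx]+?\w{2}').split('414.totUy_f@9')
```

Splitting on the pattern gives 2 pieces.

['', 'tUy_f@9']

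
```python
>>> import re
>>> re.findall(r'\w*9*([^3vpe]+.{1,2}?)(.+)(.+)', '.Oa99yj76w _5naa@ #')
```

[('.Oa99yj76w _5naa@', ' ', '#')]

The pattern matches zero or more of a word character, then zero or more of the literal '9'; then one or more of any character except [3vpe], then 1 to 2 of any character (lazy) (captured); then one or more of any character (captured); then one or more of any character (captured).
Walking the string: at [0:19] match '.Oa99yj76w _5naa@ #', groups = ('.Oa99yj76w _5naa@', ' ', '#').
`findall` packs the 3 group values into a tuple for every match.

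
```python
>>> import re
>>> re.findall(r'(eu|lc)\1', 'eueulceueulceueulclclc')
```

`\1` has to match the exact text group 1 already captured.
Because there's exactly one group, `findall` drops the full match and keeps group 1 from each hit.

['eu', 'eu', 'eu', 'lc']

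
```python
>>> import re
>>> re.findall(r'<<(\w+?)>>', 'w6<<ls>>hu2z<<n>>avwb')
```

Scanning left to right: at [2:8] match '<<ls>>', group 1 = 'ls'; at [12:17] match '<<n>>', group 1 = 'n'.
`findall` collects group 1 from each match (2 total).

['ls', 'n']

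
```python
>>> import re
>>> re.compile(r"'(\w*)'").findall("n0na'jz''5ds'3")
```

['jz', '5ds']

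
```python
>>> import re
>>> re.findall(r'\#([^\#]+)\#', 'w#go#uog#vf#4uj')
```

`findall` collects group 1 from each match (2 total).

['go', 'vf']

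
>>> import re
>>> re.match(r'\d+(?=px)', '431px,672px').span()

(0, 3)

`re.match` only tries the pattern at the start of the string.
The match spans [0:3] → '431'.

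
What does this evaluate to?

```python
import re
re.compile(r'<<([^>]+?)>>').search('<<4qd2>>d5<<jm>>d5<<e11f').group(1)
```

'4qd2'

`re.search` scans for the first position where the pattern succeeds.
The match spans [0:8] → '<<4qd2>>'.
Captured: group 1 = '4qd2'.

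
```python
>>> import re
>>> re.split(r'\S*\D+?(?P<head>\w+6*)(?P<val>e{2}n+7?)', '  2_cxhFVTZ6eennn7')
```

`re.split` interleaves the captured-group text with the surrounding fragments.

['', '2_cxhFVTZ6', 'eennn7', '']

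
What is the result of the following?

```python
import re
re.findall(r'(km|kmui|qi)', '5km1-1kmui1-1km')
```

['km', 'km', 'km']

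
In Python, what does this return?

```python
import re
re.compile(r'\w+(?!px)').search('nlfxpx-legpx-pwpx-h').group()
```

Because the assertion is negative and zero-width, positions next to the forbidden text are skipped.
The match spans [0:6] → 'nlfxpx'.

'nlfxpx'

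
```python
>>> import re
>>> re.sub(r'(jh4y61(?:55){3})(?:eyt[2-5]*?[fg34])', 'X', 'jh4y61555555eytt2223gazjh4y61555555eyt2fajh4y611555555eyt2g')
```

'jh4y61555555eytt2223gazXajh4y611555555eyt2g'

The pattern matches the literal 'jh4', then the literal 'y61', then the literal '55' repeated 3 times (captured); then the literal 'eyt', then zero or more of a character in [2-5] (lazy), then one of [fg34] (non-capturing group).
Every occurrence is swapped for 'X'.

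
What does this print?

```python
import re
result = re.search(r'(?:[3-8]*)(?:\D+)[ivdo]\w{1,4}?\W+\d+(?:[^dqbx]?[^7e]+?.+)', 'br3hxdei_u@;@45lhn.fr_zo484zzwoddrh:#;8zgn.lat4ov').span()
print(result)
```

(2, 49)

The pattern matches zero or more of a character in [3-8] (non-capturing group); then one or more of a non-digit (non-capturing group); then one of [ivdo], then 1 to 4 of a word character (lazy), then one or more of a non-word character; then one or more of a digit; then optionally any character except [dqbx], then one or more of any character except [7e] (lazy), then one or more of any character (non-capturing group).
The match spans [2:49] → '3hxdei_u@;@45lhn.fr_zo484zzwoddrh:#;8zgn.lat4ov'.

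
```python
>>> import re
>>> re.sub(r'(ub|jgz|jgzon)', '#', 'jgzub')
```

'##'

Each match is replaced by '#'.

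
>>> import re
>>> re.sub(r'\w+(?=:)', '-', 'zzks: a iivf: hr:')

'-: a -: -:'

The positive lookaround only admits positions where the adjacent text matches; those characters stay outside the span.
Matches: at [0:4] → 'zzks'; at [8:12] → 'iivf'; at [14:16] → 'hr'.
`sub` substitutes '-' at each match site.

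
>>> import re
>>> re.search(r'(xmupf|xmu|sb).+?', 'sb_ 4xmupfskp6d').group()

'sb_'

`re.search` tries every starting position until one works.
The match spans [0:3] → 'sb_'.
Captured: group 1 = 'sb'.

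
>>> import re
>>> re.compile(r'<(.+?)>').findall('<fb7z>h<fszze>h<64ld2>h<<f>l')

['fb7z', 'fszze', '64ld2', '<f']

Walking the string: at [0:6] match '<fb7z>', group 1 = 'fb7z'; at [7:14] match '<fszze>', group 1 = 'fszze'; at [15:22] match '<64ld2>', group 1 = '64ld2'; at [23:27] match '<<f>', group 1 = '<f'.
One capturing group, so `findall` returns just the captured substring from each match — 4 in all.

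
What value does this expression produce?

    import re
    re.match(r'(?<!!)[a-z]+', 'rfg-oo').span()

(0, 3)

A negative assertion filters positions out without eating any characters.
With `match`, the pattern is implicitly anchored at the beginning.
The match spans [0:3] → 'rfg'.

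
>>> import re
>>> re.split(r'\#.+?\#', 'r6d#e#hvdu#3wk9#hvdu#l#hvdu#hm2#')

['r6d', 'hvdu', 'hvdu', 'hvdu', '']

The `?` after the quantifier makes it lazy — it takes as little as possible before letting the rest of the pattern try.
Matches to split on: at [3:6] → '#e#'; at [10:16] → '#3wk9#'; at [20:23] → '#l#'; at [27:32] → '#hm2#'.
Each match becomes a cut point; 5 segments remain.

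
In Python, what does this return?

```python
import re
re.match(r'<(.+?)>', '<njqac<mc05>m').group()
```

`re.match` only tries the pattern at the start of the string.
The match spans [0:12] → '<njqac<mc05>'.
Captured: group 1 = 'njqac<mc05'.

'<njqac<mc05>'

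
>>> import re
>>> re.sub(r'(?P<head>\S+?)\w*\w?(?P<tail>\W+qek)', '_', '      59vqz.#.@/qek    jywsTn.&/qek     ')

'      _    _     '

Pattern: one or more of a non-whitespace character (lazy) (captured as 'head'); then zero or more of a word character, then optionally a word character; then one or more of a non-word character, then the literal 'qek' (captured as 'tail').
Matches: at [6:19] → '59vqz.#.@/qek'; at [23:35] → 'jywsTn.&/qek'.
Each match is replaced by '_'.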